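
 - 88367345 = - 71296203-17071142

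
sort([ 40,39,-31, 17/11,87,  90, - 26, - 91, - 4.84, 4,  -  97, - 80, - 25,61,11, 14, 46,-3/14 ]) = [ - 97, - 91, - 80, - 31, - 26, - 25, - 4.84, - 3/14, 17/11, 4,  11 , 14, 39,  40, 46,  61, 87, 90 ] 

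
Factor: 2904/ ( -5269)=-2^3 *3^1 *11^1 * 479^( -1) = - 264/479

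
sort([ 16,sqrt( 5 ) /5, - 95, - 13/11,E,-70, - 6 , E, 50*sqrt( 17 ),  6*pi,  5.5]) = [ - 95, - 70, - 6, -13/11,sqrt( 5 )/5,E,E,5.5,16 , 6*pi,50*sqrt( 17) ] 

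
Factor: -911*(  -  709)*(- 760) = - 2^3 * 5^1*19^1*709^1*911^1=-490883240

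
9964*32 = 318848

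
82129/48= 82129/48 = 1711.02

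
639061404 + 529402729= 1168464133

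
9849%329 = 308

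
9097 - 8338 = 759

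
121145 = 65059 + 56086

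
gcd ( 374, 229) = 1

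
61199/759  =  61199/759 = 80.63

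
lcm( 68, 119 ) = 476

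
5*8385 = 41925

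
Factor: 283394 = 2^1*141697^1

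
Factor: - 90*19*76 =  - 129960 =- 2^3*3^2*5^1 * 19^2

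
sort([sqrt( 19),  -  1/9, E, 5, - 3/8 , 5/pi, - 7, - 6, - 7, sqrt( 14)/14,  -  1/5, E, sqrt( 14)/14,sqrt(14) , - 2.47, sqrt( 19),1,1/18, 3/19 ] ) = [ - 7,  -  7,  -  6, - 2.47  ,  -  3/8, - 1/5,  -  1/9, 1/18, 3/19, sqrt( 14 ) /14, sqrt( 14)/14, 1, 5/pi, E, E, sqrt( 14 ), sqrt(19), sqrt( 19 ), 5] 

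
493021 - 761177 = - 268156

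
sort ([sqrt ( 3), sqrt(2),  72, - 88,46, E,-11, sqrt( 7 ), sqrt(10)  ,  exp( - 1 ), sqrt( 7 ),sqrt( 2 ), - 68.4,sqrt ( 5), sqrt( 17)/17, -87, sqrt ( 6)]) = [ - 88,- 87,  -  68.4,-11, sqrt( 17) /17, exp( - 1 ),sqrt ( 2 ), sqrt( 2),sqrt ( 3), sqrt( 5),sqrt(6 ) , sqrt ( 7),sqrt( 7), E, sqrt ( 10), 46, 72 ]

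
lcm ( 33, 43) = 1419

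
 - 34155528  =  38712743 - 72868271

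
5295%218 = 63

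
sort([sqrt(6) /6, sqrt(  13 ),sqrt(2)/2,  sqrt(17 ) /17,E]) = [ sqrt( 17 )/17, sqrt( 6)/6,sqrt(2 )/2, E,sqrt( 13 )]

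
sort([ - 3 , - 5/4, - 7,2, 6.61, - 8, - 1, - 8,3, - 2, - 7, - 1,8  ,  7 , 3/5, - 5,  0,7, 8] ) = [ - 8, - 8 ,  -  7, - 7, - 5, - 3, - 2, - 5/4, - 1, - 1  ,  0,  3/5 , 2, 3, 6.61 , 7, 7  ,  8,8 ] 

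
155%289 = 155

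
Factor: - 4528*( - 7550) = 2^5*5^2*151^1*283^1 = 34186400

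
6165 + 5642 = 11807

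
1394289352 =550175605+844113747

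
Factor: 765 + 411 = 1176  =  2^3*3^1*7^2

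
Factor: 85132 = 2^2*21283^1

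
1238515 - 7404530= - 6166015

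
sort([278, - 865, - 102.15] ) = [ - 865, - 102.15, 278 ]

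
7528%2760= 2008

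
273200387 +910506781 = 1183707168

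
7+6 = 13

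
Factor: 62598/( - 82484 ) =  - 2^ ( - 1)* 3^1*17^(- 1)*1213^(- 1) * 10433^1=   - 31299/41242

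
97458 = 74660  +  22798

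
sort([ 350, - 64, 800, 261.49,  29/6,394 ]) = [ - 64, 29/6, 261.49,  350, 394, 800 ]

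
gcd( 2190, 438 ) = 438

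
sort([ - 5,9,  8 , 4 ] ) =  [-5, 4,8,  9]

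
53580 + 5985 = 59565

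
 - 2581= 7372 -9953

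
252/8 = 31 + 1/2 =31.50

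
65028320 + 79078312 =144106632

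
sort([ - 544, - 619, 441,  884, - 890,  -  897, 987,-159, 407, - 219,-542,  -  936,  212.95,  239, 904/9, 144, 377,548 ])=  [-936,-897, - 890, - 619, - 544, - 542, - 219,-159,904/9,144,212.95,  239,377,407, 441, 548,  884,987 ]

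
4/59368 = 1/14842 = 0.00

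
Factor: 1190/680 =2^(  -  2)*7^1= 7/4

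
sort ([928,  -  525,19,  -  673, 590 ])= [ - 673 , - 525 , 19  ,  590,928]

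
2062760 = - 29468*( - 70 ) 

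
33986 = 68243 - 34257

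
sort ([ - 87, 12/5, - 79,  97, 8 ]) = [-87, - 79 , 12/5,8,97 ] 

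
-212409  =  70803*( - 3 ) 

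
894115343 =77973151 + 816142192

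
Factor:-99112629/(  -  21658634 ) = 2^( - 1)* 3^1*7^1*11^1*47^( - 1)*103^( - 1 )*503^1 * 853^1 * 2237^(  -  1 ) 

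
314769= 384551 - 69782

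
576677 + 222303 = 798980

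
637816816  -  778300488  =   - 140483672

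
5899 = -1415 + 7314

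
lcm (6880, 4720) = 405920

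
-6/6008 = -1+3001/3004 = - 0.00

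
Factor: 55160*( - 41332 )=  - 2^5*5^1*7^1 * 197^1*10333^1  =  - 2279873120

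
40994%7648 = 2754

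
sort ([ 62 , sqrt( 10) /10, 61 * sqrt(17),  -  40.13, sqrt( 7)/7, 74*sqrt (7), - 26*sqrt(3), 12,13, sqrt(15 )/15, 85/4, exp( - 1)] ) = [ - 26 * sqrt(3 ),  -  40.13, sqrt(15)/15, sqrt ( 10)/10, exp(  -  1),  sqrt ( 7)/7, 12,  13 , 85/4, 62,74*sqrt (7 ), 61*sqrt( 17) ] 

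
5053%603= 229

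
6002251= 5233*1147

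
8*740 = 5920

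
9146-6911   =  2235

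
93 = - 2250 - -2343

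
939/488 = 1 + 451/488 = 1.92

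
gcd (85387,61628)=1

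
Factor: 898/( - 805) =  - 2^1 * 5^(  -  1)*7^( - 1)*23^( - 1)*449^1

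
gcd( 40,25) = 5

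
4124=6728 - 2604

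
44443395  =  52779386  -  8335991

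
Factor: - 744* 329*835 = -204387960 =- 2^3*3^1 * 5^1*7^1*31^1 * 47^1*167^1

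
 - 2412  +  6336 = 3924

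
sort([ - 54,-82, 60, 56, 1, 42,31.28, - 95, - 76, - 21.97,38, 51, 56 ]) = [ -95  , - 82, - 76, - 54, - 21.97 , 1, 31.28, 38,  42, 51, 56, 56,60] 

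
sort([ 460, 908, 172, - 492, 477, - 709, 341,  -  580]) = [- 709, - 580, - 492, 172,341, 460, 477,  908]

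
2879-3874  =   - 995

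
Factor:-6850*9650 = -66102500  =  - 2^2* 5^4*137^1*193^1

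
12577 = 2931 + 9646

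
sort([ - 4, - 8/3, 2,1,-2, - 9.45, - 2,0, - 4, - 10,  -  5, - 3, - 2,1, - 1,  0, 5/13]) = [ - 10, - 9.45,-5, - 4, - 4, - 3,  -  8/3,-2, - 2, - 2, - 1,0,0, 5/13 , 1,1 , 2] 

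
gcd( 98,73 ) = 1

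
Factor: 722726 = 2^1*361363^1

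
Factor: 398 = 2^1* 199^1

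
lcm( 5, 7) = 35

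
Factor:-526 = -2^1*263^1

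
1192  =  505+687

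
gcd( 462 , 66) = 66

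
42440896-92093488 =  - 49652592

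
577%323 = 254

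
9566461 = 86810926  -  77244465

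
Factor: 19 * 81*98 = 2^1 * 3^4 * 7^2*19^1= 150822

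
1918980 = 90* 21322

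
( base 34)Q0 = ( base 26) 180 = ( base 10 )884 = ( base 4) 31310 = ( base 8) 1564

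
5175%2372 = 431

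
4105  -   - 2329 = 6434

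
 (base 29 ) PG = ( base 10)741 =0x2e5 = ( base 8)1345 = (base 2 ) 1011100101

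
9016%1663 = 701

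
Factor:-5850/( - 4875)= 2^1*3^1*5^(  -  1) = 6/5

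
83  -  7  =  76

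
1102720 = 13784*80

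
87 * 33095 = 2879265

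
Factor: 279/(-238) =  - 2^(  -  1)*3^2*7^( - 1) *17^(  -  1)*31^1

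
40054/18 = 20027/9 = 2225.22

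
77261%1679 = 27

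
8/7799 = 8/7799 = 0.00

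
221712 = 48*4619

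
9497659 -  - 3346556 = 12844215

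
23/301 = 23/301 =0.08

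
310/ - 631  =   - 310/631 = - 0.49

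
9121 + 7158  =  16279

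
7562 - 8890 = -1328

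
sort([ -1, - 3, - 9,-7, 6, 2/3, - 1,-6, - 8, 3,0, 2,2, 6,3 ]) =[ - 9,  -  8, - 7, - 6,-3,-1, - 1,0, 2/3,2,2,3,3,6,6]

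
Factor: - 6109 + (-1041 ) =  - 7150 = - 2^1*5^2*11^1*13^1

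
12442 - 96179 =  - 83737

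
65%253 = 65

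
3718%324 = 154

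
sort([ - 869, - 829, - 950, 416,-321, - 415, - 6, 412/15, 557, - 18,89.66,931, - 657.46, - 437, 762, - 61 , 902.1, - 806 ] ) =[-950,-869, - 829, - 806, - 657.46, - 437, - 415, - 321 , -61, - 18,-6 , 412/15, 89.66,416, 557, 762, 902.1,  931]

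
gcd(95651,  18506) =1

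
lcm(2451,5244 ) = 225492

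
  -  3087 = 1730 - 4817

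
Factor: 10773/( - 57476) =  - 2^( - 2)*3^4*7^1*19^1*14369^( - 1 )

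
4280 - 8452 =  - 4172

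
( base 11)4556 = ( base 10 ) 5990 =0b1011101100110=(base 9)8185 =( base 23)b7a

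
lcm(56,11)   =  616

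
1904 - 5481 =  - 3577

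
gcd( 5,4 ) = 1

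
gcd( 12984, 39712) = 8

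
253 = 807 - 554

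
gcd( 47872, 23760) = 176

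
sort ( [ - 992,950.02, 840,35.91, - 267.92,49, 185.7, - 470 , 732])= [ - 992 , - 470, - 267.92,35.91,  49 , 185.7,  732 , 840, 950.02] 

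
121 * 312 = 37752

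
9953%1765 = 1128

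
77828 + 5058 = 82886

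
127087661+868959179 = 996046840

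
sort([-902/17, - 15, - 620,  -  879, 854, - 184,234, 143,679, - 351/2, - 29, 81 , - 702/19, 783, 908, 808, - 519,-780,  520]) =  [- 879, - 780,  -  620, - 519, - 184,-351/2, - 902/17 , - 702/19, - 29, - 15,81, 143 , 234 , 520, 679, 783 , 808, 854,908]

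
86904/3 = 28968 = 28968.00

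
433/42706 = 433/42706 = 0.01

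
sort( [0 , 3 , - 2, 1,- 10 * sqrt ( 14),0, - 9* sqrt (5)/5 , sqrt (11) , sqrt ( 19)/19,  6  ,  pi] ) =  [  -  10*sqrt( 14 ), - 9*sqrt(5)/5,-2,0, 0, sqrt(19 )/19, 1 , 3, pi, sqrt(11 ),  6]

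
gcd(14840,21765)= 5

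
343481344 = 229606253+113875091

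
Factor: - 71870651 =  - 419^1*171529^1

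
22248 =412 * 54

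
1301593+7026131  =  8327724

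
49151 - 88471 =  - 39320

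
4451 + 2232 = 6683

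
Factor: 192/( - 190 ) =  - 96/95 = - 2^5*3^1*5^ (  -  1 ) * 19^( - 1)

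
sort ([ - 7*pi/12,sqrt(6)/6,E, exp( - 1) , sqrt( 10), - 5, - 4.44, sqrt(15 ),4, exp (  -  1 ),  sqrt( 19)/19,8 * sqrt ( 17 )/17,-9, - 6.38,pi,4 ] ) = [ - 9, - 6.38, - 5, - 4.44, - 7*pi/12,sqrt(19)/19,exp(-1 ),  exp( - 1 ), sqrt ( 6 ) /6, 8*sqrt(17 ) /17, E, pi,sqrt( 10 ),sqrt(15),4, 4]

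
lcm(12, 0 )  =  0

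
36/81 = 4/9 =0.44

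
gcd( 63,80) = 1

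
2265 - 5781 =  - 3516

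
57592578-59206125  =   - 1613547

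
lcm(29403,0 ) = 0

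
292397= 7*41771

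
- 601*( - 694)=417094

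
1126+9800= 10926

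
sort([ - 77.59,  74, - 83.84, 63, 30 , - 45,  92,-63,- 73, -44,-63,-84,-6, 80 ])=[ - 84, - 83.84,-77.59, - 73,-63, - 63, - 45, - 44,-6 , 30,63,74,  80, 92]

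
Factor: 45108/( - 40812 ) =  - 3^1*7^1 *19^(-1) =- 21/19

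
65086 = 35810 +29276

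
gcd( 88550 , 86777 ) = 1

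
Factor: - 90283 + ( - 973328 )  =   - 1063611 = -  3^6*1459^1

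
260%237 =23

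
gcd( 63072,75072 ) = 96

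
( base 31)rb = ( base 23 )1DK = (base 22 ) 1gc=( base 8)1520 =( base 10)848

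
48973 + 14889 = 63862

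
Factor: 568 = 2^3*71^1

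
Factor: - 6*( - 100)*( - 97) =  - 58200 =-2^3*3^1*5^2*97^1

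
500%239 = 22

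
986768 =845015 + 141753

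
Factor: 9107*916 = 8342012 = 2^2*7^1*229^1*1301^1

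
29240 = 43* 680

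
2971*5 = 14855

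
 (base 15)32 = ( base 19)29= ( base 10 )47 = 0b101111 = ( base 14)35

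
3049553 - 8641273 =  - 5591720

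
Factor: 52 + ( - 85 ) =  -33 = -  3^1*11^1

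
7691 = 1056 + 6635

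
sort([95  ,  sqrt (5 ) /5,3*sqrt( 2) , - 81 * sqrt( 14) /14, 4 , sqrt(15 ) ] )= [ - 81 * sqrt( 14 ) /14,  sqrt( 5 )/5,  sqrt( 15 ),4, 3*sqrt(2 ),95]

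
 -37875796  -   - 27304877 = - 10570919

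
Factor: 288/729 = 32/81 = 2^5*3^( -4)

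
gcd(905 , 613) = 1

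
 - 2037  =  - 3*679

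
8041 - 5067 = 2974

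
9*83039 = 747351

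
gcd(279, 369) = 9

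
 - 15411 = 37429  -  52840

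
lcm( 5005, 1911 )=105105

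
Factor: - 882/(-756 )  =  2^( - 1 ) *3^( - 1 )*7^1= 7/6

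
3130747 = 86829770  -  83699023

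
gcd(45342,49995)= 99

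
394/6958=197/3479 =0.06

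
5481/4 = 5481/4 = 1370.25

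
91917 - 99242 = - 7325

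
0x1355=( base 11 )379A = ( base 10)4949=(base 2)1001101010101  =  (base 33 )4HW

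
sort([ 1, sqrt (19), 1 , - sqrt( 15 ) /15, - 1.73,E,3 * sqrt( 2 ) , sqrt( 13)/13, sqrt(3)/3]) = [ - 1.73, - sqrt( 15 ) /15,  sqrt (13 ) /13,  sqrt( 3) /3, 1,1, E,  3*sqrt (2),sqrt ( 19)]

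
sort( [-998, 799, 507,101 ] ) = [- 998,101,507, 799 ] 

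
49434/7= 7062 = 7062.00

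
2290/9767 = 2290/9767 = 0.23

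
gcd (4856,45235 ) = 1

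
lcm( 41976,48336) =1595088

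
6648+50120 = 56768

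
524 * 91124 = 47748976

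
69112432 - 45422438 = 23689994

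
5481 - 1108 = 4373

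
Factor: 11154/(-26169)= - 2^1*13^1*61^(- 1)  =  - 26/61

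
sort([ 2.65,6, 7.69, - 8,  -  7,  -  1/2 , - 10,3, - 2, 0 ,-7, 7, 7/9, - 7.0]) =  [  -  10, - 8,-7,  -  7, - 7.0,-2, - 1/2,0,7/9,2.65 , 3, 6, 7,7.69 ]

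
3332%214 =122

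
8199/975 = 8 + 133/325 = 8.41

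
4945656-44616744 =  - 39671088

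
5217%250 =217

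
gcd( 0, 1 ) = 1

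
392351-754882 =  - 362531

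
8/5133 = 8/5133 = 0.00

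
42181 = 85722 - 43541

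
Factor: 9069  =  3^1*3023^1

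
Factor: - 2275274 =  - 2^1*401^1*2837^1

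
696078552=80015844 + 616062708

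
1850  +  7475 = 9325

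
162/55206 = 9/3067 = 0.00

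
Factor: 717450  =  2^1*3^1*5^2*4783^1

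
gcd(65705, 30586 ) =1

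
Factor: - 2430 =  - 2^1*3^5*5^1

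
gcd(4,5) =1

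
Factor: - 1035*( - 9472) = 2^8*3^2 * 5^1*23^1*37^1 = 9803520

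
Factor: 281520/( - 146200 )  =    -  414/215 = - 2^1*3^2*5^(-1)*23^1*43^( - 1)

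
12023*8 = 96184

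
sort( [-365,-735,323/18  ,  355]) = [ - 735 ,- 365,  323/18 , 355 ]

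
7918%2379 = 781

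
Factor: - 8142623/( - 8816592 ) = 2^( - 4)*3^( - 1 ) * 83^( - 1)* 641^1*2213^( - 1)*12703^1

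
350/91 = 3 + 11/13 = 3.85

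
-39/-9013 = 39/9013  =  0.00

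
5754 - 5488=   266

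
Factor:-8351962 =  - 2^1*4175981^1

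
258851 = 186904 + 71947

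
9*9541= 85869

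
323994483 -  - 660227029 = 984221512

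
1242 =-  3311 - - 4553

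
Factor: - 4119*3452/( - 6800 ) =3554697/1700 = 2^ ( - 2 )*3^1*5^( - 2) *17^(-1 )*863^1 * 1373^1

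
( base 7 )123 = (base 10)66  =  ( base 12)56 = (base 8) 102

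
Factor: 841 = 29^2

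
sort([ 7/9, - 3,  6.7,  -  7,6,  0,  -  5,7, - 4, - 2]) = [  -  7, - 5,  -  4, - 3,  -  2, 0,  7/9,  6, 6.7,7]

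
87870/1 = 87870= 87870.00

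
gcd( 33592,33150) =442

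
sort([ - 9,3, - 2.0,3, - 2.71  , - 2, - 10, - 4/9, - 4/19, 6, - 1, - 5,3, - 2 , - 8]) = [ - 10, - 9, - 8, - 5, - 2.71,-2.0 , - 2, - 2, - 1, - 4/9, - 4/19, 3, 3,  3,6] 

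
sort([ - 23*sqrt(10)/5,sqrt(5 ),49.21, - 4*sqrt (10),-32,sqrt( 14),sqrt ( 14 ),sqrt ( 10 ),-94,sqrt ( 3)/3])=[ - 94, - 32,  -  23* sqrt(10)/5, - 4*sqrt(10 ) , sqrt( 3 )/3,  sqrt( 5 ),sqrt( 10 ),sqrt ( 14 ), sqrt( 14) , 49.21]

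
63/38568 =21/12856 = 0.00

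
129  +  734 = 863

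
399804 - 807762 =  - 407958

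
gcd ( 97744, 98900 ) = 4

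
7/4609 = 7/4609 = 0.00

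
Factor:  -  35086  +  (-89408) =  - 124494 = - 2^1*3^1 * 20749^1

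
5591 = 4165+1426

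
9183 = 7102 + 2081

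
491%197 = 97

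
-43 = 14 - 57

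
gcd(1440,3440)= 80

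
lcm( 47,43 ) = 2021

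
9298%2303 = 86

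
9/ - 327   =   - 3/109  =  - 0.03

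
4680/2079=520/231 = 2.25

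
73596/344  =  213 + 81/86 = 213.94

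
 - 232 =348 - 580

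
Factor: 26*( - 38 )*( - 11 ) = 2^2*11^1*13^1*19^1 = 10868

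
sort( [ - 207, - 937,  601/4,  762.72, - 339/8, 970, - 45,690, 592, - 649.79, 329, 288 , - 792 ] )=[ -937, - 792, - 649.79, - 207, - 45,-339/8,  601/4,288,329,592, 690,762.72, 970]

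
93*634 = 58962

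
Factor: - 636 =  - 2^2 * 3^1 * 53^1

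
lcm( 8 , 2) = 8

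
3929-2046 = 1883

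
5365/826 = 6 + 409/826 = 6.50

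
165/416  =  165/416 = 0.40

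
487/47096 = 487/47096=0.01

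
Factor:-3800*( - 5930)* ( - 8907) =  - 2^4*3^1 * 5^3*19^1 * 593^1 *2969^1 =- 200710338000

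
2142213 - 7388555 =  - 5246342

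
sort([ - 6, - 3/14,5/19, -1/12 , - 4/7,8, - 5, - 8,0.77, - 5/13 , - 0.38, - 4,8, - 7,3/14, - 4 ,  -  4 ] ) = [ - 8 , - 7,  -  6, - 5, - 4,-4  ,-4, - 4/7, - 5/13, - 0.38, - 3/14, - 1/12,3/14,5/19,0.77,8, 8 ] 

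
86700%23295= 16815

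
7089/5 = 7089/5 = 1417.80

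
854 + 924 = 1778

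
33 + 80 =113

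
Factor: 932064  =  2^5*3^1 * 7^1 *19^1*73^1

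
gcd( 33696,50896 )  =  16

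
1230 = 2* 615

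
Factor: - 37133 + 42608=3^1*5^2*73^1 =5475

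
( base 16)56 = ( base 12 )72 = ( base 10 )86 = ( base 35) 2G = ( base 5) 321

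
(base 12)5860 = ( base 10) 9864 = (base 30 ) aso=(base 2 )10011010001000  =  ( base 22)K88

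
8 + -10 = -2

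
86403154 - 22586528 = 63816626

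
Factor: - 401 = -401^1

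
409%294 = 115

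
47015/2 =47015/2 =23507.50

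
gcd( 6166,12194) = 2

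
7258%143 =108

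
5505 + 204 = 5709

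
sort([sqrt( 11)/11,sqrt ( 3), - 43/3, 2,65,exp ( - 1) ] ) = [ - 43/3,sqrt( 11) /11, exp ( - 1),sqrt( 3), 2, 65 ] 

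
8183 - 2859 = 5324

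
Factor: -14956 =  - 2^2*3739^1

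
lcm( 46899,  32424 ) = 2626344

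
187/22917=187/22917 = 0.01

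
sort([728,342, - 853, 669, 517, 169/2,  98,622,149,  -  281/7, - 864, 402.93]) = [ - 864 , - 853, - 281/7,169/2, 98, 149, 342, 402.93, 517 , 622, 669,728]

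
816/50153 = 816/50153 = 0.02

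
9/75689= 9/75689 = 0.00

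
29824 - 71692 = -41868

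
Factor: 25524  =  2^2*3^2*709^1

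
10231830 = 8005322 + 2226508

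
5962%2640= 682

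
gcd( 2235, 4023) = 447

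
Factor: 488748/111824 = 2^( - 2)*3^1*13^2*29^(-1)= 507/116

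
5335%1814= 1707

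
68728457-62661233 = 6067224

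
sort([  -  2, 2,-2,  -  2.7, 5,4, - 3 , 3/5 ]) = [ - 3,  -  2.7, - 2,-2,3/5,2, 4, 5] 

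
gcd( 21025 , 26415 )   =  5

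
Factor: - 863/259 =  - 7^(-1 )*37^( - 1 )* 863^1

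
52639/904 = 52639/904=58.23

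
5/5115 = 1/1023 = 0.00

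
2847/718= 2847/718 = 3.97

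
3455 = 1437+2018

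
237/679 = 237/679= 0.35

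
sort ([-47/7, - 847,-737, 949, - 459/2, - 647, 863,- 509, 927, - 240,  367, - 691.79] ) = [-847,  -  737, - 691.79, - 647,-509,-240, - 459/2,-47/7, 367,863, 927, 949 ] 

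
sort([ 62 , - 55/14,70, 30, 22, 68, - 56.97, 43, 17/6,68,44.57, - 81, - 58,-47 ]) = [ - 81, - 58, - 56.97,  -  47, - 55/14, 17/6, 22,30,43,44.57,62,68,68,70 ] 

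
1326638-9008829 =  - 7682191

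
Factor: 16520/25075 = 2^3*5^( - 1 ) * 7^1*17^( - 1 ) = 56/85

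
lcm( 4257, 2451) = 80883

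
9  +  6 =15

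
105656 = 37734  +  67922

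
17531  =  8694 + 8837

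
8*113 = 904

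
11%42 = 11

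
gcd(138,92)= 46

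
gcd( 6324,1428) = 204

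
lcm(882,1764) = 1764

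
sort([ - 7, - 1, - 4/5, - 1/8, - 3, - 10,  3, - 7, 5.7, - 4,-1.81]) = [ - 10, - 7, - 7 , - 4, - 3,-1.81, - 1 , - 4/5, - 1/8, 3,5.7] 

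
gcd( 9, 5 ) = 1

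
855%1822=855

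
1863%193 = 126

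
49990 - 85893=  - 35903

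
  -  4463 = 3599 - 8062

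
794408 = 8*99301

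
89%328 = 89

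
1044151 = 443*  2357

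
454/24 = 18 + 11/12 = 18.92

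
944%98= 62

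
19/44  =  19/44 = 0.43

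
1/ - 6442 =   -  1 + 6441/6442 = - 0.00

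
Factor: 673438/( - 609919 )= - 986/893 = -2^1 * 17^1 *19^(-1)*29^1*47^( - 1)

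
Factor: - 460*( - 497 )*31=2^2*5^1*7^1 * 23^1*31^1*71^1= 7087220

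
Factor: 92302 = 2^1*7^1*19^1 * 347^1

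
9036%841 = 626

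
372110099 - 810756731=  - 438646632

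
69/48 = 23/16 = 1.44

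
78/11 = 7+1/11 = 7.09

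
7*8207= 57449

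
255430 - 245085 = 10345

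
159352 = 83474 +75878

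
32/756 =8/189 = 0.04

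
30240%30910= 30240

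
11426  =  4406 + 7020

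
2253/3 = 751 = 751.00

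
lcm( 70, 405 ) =5670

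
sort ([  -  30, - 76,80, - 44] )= [ - 76, - 44, - 30,80]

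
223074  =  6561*34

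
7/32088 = 1/4584 = 0.00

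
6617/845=509/65=7.83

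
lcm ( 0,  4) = 0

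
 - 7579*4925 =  - 37326575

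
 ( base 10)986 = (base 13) 5AB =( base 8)1732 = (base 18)30E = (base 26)1bo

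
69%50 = 19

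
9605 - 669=8936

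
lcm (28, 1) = 28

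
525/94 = 525/94 =5.59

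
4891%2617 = 2274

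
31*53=1643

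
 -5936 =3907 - 9843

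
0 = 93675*0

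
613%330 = 283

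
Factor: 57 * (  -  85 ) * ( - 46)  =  222870 = 2^1*3^1*5^1*17^1 *19^1*  23^1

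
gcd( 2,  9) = 1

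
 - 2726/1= - 2726  =  - 2726.00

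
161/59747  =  161/59747 = 0.00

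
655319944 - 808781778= - 153461834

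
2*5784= 11568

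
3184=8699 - 5515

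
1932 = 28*69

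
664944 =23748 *28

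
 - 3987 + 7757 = 3770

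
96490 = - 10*( - 9649)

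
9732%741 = 99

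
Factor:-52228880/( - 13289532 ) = 2^2*3^( - 1)*5^1 * 11^1*47^( - 1 )*23563^( - 1)*59351^1 = 13057220/3322383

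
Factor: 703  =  19^1*37^1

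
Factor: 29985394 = 2^1*14992697^1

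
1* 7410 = 7410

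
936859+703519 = 1640378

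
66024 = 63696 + 2328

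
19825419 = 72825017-52999598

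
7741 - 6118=1623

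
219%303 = 219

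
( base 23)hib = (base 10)9418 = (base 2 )10010011001010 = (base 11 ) 7092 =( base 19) 171D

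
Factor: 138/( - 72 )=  - 23/12 = -2^ ( - 2)*3^( - 1)*23^1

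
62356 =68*917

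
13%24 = 13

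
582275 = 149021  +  433254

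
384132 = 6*64022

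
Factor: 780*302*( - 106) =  - 24969360=- 2^4 * 3^1*5^1 * 13^1*53^1*151^1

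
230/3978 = 115/1989 = 0.06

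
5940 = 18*330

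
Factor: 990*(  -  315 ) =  - 2^1*3^4*5^2*7^1*11^1 = -311850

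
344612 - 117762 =226850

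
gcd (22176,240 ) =48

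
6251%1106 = 721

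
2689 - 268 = 2421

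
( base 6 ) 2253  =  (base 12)389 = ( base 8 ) 1031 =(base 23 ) 108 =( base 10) 537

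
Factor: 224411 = 11^1*23^1*887^1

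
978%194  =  8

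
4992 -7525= - 2533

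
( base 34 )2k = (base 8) 130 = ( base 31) 2q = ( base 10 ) 88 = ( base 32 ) 2O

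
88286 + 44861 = 133147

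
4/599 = 4/599= 0.01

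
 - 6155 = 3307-9462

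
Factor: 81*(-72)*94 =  - 2^4* 3^6*47^1 = - 548208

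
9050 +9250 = 18300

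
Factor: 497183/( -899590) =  - 2^(  -  1) * 5^( - 1 )*241^1*2063^1*89959^( -1 )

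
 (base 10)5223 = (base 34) 4hl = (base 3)21011110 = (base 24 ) 91F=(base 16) 1467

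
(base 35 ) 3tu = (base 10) 4720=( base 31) 4s8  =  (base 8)11160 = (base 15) 15ea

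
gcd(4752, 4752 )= 4752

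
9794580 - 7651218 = 2143362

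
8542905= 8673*985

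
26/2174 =13/1087 = 0.01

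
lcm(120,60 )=120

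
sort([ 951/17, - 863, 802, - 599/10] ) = [ - 863,-599/10, 951/17, 802]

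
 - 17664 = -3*5888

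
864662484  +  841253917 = 1705916401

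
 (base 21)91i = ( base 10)4008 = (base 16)fa8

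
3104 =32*97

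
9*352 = 3168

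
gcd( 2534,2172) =362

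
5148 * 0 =0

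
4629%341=196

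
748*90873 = 67973004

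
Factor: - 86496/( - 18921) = 2^5*7^( - 1) = 32/7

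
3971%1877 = 217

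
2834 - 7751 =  -4917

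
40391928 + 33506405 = 73898333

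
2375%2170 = 205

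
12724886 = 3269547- - 9455339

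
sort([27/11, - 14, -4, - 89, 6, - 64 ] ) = [ - 89, - 64, - 14, - 4 , 27/11,6 ] 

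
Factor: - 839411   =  -101^1*8311^1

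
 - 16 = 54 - 70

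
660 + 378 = 1038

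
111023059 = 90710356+20312703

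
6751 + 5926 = 12677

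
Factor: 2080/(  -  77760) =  - 2^( - 1)*3^( - 5)*13^1 = -  13/486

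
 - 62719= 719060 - 781779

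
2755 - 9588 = -6833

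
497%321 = 176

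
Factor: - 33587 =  - 33587^1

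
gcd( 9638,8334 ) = 2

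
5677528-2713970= 2963558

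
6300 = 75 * 84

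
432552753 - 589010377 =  - 156457624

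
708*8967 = 6348636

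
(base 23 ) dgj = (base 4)1301200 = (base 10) 7264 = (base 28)97C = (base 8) 16140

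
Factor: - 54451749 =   -  3^1*11^1*59^1*27967^1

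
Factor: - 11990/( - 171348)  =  2^(-1)*3^(- 1 )*5^1 * 11^1*131^( - 1) = 55/786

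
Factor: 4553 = 29^1*157^1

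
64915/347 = 64915/347 = 187.07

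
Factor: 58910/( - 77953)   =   - 2^1*5^1*43^1*569^( - 1) = - 430/569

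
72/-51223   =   - 72/51223 = - 0.00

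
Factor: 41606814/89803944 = 2^( - 2) * 3^(-2 ) * 415759^(- 1 )*6934469^1  =  6934469/14967324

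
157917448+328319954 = 486237402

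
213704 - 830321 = -616617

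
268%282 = 268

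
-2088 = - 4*522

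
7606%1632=1078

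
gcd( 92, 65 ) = 1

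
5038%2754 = 2284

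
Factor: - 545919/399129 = - 11^1*71^1 * 571^( - 1) = - 781/571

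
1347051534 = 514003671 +833047863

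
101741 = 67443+34298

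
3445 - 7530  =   - 4085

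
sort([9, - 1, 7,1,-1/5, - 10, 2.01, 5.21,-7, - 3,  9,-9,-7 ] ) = [ - 10,-9, - 7,-7,-3, - 1,-1/5, 1, 2.01 , 5.21 , 7,9, 9 ] 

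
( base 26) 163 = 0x343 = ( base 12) 597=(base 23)1D7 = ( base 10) 835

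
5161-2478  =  2683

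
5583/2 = 5583/2=2791.50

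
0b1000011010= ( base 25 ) ld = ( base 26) KI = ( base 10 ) 538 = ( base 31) hb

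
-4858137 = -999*4863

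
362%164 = 34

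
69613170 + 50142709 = 119755879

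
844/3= 844/3 = 281.33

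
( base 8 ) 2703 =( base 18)49H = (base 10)1475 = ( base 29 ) 1LP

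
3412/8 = 426 + 1/2 = 426.50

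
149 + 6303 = 6452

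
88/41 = 2 + 6/41=2.15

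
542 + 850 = 1392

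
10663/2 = 5331 + 1/2= 5331.50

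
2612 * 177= 462324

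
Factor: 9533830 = 2^1*5^1*137^1*6959^1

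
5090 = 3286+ 1804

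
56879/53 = 56879/53 = 1073.19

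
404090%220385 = 183705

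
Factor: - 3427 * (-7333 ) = 23^1*149^1*7333^1 = 25130191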